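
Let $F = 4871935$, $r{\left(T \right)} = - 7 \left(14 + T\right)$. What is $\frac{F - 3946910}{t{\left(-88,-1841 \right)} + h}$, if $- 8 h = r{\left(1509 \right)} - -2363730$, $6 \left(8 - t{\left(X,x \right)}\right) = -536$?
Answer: $- \frac{22200600}{7056871} \approx -3.146$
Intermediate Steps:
$t{\left(X,x \right)} = \frac{292}{3}$ ($t{\left(X,x \right)} = 8 - - \frac{268}{3} = 8 + \frac{268}{3} = \frac{292}{3}$)
$r{\left(T \right)} = -98 - 7 T$
$h = - \frac{2353069}{8}$ ($h = - \frac{\left(-98 - 10563\right) - -2363730}{8} = - \frac{\left(-98 - 10563\right) + 2363730}{8} = - \frac{-10661 + 2363730}{8} = \left(- \frac{1}{8}\right) 2353069 = - \frac{2353069}{8} \approx -2.9413 \cdot 10^{5}$)
$\frac{F - 3946910}{t{\left(-88,-1841 \right)} + h} = \frac{4871935 - 3946910}{\frac{292}{3} - \frac{2353069}{8}} = \frac{925025}{- \frac{7056871}{24}} = 925025 \left(- \frac{24}{7056871}\right) = - \frac{22200600}{7056871}$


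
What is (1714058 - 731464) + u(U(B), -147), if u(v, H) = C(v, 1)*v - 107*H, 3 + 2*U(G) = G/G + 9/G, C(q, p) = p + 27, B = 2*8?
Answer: 7986423/8 ≈ 9.9830e+5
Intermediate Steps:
B = 16
C(q, p) = 27 + p
U(G) = -1 + 9/(2*G) (U(G) = -3/2 + (G/G + 9/G)/2 = -3/2 + (1 + 9/G)/2 = -3/2 + (½ + 9/(2*G)) = -1 + 9/(2*G))
u(v, H) = -107*H + 28*v (u(v, H) = (27 + 1)*v - 107*H = 28*v - 107*H = -107*H + 28*v)
(1714058 - 731464) + u(U(B), -147) = (1714058 - 731464) + (-107*(-147) + 28*((9/2 - 1*16)/16)) = 982594 + (15729 + 28*((9/2 - 16)/16)) = 982594 + (15729 + 28*((1/16)*(-23/2))) = 982594 + (15729 + 28*(-23/32)) = 982594 + (15729 - 161/8) = 982594 + 125671/8 = 7986423/8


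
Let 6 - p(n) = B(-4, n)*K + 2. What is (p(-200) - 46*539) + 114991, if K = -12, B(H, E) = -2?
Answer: 90177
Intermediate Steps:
p(n) = -20 (p(n) = 6 - (-2*(-12) + 2) = 6 - (24 + 2) = 6 - 1*26 = 6 - 26 = -20)
(p(-200) - 46*539) + 114991 = (-20 - 46*539) + 114991 = (-20 - 24794) + 114991 = -24814 + 114991 = 90177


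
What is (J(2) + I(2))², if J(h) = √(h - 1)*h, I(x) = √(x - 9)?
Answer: (2 + I*√7)² ≈ -3.0 + 10.583*I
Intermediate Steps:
I(x) = √(-9 + x)
J(h) = h*√(-1 + h) (J(h) = √(-1 + h)*h = h*√(-1 + h))
(J(2) + I(2))² = (2*√(-1 + 2) + √(-9 + 2))² = (2*√1 + √(-7))² = (2*1 + I*√7)² = (2 + I*√7)²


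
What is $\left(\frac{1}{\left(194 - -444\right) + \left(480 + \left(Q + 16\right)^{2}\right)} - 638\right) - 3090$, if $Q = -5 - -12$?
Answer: $- \frac{6140015}{1647} \approx -3728.0$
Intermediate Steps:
$Q = 7$ ($Q = -5 + 12 = 7$)
$\left(\frac{1}{\left(194 - -444\right) + \left(480 + \left(Q + 16\right)^{2}\right)} - 638\right) - 3090 = \left(\frac{1}{\left(194 - -444\right) + \left(480 + \left(7 + 16\right)^{2}\right)} - 638\right) - 3090 = \left(\frac{1}{\left(194 + 444\right) + \left(480 + 23^{2}\right)} - 638\right) - 3090 = \left(\frac{1}{638 + \left(480 + 529\right)} - 638\right) - 3090 = \left(\frac{1}{638 + 1009} - 638\right) - 3090 = \left(\frac{1}{1647} - 638\right) - 3090 = - \frac{1050785}{1647} - 3090 = - \frac{6140015}{1647}$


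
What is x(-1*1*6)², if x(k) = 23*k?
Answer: 19044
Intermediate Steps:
x(-1*1*6)² = (23*(-1*1*6))² = (23*(-1*6))² = (23*(-6))² = (-138)² = 19044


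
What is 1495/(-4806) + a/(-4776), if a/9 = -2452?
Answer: 2060806/478197 ≈ 4.3095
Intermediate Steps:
a = -22068 (a = 9*(-2452) = -22068)
1495/(-4806) + a/(-4776) = 1495/(-4806) - 22068/(-4776) = 1495*(-1/4806) - 22068*(-1/4776) = -1495/4806 + 1839/398 = 2060806/478197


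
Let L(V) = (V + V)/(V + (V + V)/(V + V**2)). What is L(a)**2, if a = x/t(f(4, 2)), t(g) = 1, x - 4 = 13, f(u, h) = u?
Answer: 23409/5929 ≈ 3.9482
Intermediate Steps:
x = 17 (x = 4 + 13 = 17)
a = 17 (a = 17/1 = 17*1 = 17)
L(V) = 2*V/(V + 2*V/(V + V**2)) (L(V) = (2*V)/(V + (2*V)/(V + V**2)) = (2*V)/(V + 2*V/(V + V**2)) = 2*V/(V + 2*V/(V + V**2)))
L(a)**2 = (2*17*(1 + 17)/(2 + 17 + 17**2))**2 = (2*17*18/(2 + 17 + 289))**2 = (2*17*18/308)**2 = (2*17*(1/308)*18)**2 = (153/77)**2 = 23409/5929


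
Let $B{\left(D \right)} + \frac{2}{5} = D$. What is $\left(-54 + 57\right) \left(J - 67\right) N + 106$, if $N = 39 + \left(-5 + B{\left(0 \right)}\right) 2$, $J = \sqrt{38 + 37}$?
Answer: $- \frac{27811}{5} + 423 \sqrt{3} \approx -4829.5$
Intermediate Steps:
$B{\left(D \right)} = - \frac{2}{5} + D$
$J = 5 \sqrt{3}$ ($J = \sqrt{75} = 5 \sqrt{3} \approx 8.6602$)
$N = \frac{141}{5}$ ($N = 39 + \left(-5 + \left(- \frac{2}{5} + 0\right)\right) 2 = 39 + \left(-5 - \frac{2}{5}\right) 2 = 39 - \frac{54}{5} = \frac{141}{5} \approx 28.2$)
$\left(-54 + 57\right) \left(J - 67\right) N + 106 = \left(-54 + 57\right) \left(5 \sqrt{3} - 67\right) \frac{141}{5} + 106 = 3 \left(-67 + 5 \sqrt{3}\right) \frac{141}{5} + 106 = \left(-201 + 15 \sqrt{3}\right) \frac{141}{5} + 106 = \left(- \frac{28341}{5} + 423 \sqrt{3}\right) + 106 = - \frac{27811}{5} + 423 \sqrt{3}$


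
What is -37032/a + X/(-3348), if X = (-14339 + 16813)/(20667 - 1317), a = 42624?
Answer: -4165241551/4794001200 ≈ -0.86884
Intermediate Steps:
X = 1237/9675 (X = 2474/19350 = 2474*(1/19350) = 1237/9675 ≈ 0.12786)
-37032/a + X/(-3348) = -37032/42624 + (1237/9675)/(-3348) = -37032*1/42624 + (1237/9675)*(-1/3348) = -1543/1776 - 1237/32391900 = -4165241551/4794001200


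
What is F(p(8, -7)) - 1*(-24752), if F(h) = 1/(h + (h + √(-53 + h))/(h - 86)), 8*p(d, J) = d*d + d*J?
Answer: 43986089/1777 + 85*I*√13/3554 ≈ 24753.0 + 0.086233*I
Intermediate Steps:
p(d, J) = d²/8 + J*d/8 (p(d, J) = (d*d + d*J)/8 = (d² + J*d)/8 = d²/8 + J*d/8)
F(h) = 1/(h + (h + √(-53 + h))/(-86 + h))
F(p(8, -7)) - 1*(-24752) = (-86 + (⅛)*8*(-7 + 8))/(((⅛)*8*(-7 + 8))² + √(-53 + (⅛)*8*(-7 + 8)) - 85*8*(-7 + 8)/8) - 1*(-24752) = (-86 + (⅛)*8*1)/(((⅛)*8*1)² + √(-53 + (⅛)*8*1) - 85*8/8) + 24752 = (-86 + 1)/(1² + √(-53 + 1) - 85*1) + 24752 = -85/(1 + √(-52) - 85) + 24752 = -85/(1 + 2*I*√13 - 85) + 24752 = -85/(-84 + 2*I*√13) + 24752 = 24752 - 85/(-84 + 2*I*√13)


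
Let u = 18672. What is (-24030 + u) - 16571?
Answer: -21929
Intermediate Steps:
(-24030 + u) - 16571 = (-24030 + 18672) - 16571 = -5358 - 16571 = -21929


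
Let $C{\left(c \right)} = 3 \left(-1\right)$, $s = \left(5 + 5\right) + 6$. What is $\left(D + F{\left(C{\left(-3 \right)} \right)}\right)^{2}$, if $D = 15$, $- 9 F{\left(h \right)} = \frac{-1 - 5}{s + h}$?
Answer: $\frac{344569}{1521} \approx 226.54$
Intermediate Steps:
$s = 16$ ($s = 10 + 6 = 16$)
$C{\left(c \right)} = -3$
$F{\left(h \right)} = \frac{2}{3 \left(16 + h\right)}$ ($F{\left(h \right)} = - \frac{\left(-1 - 5\right) \frac{1}{16 + h}}{9} = - \frac{\left(-6\right) \frac{1}{16 + h}}{9} = \frac{2}{3 \left(16 + h\right)}$)
$\left(D + F{\left(C{\left(-3 \right)} \right)}\right)^{2} = \left(15 + \frac{2}{3 \left(16 - 3\right)}\right)^{2} = \left(15 + \frac{2}{3 \cdot 13}\right)^{2} = \left(15 + \frac{2}{3} \cdot \frac{1}{13}\right)^{2} = \left(15 + \frac{2}{39}\right)^{2} = \left(\frac{587}{39}\right)^{2} = \frac{344569}{1521}$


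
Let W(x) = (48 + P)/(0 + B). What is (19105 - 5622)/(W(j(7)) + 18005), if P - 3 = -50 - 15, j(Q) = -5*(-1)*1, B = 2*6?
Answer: 80898/108023 ≈ 0.74890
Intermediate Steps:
B = 12
j(Q) = 5 (j(Q) = 5*1 = 5)
P = -62 (P = 3 + (-50 - 15) = 3 - 65 = -62)
W(x) = -7/6 (W(x) = (48 - 62)/(0 + 12) = -14/12 = -14*1/12 = -7/6)
(19105 - 5622)/(W(j(7)) + 18005) = (19105 - 5622)/(-7/6 + 18005) = 13483/(108023/6) = 13483*(6/108023) = 80898/108023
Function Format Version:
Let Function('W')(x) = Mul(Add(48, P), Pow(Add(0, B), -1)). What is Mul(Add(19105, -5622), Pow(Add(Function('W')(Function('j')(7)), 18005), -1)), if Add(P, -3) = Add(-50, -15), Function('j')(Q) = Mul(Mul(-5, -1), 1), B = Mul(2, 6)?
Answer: Rational(80898, 108023) ≈ 0.74890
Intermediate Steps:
B = 12
Function('j')(Q) = 5 (Function('j')(Q) = Mul(5, 1) = 5)
P = -62 (P = Add(3, Add(-50, -15)) = Add(3, -65) = -62)
Function('W')(x) = Rational(-7, 6) (Function('W')(x) = Mul(Add(48, -62), Pow(Add(0, 12), -1)) = Mul(-14, Pow(12, -1)) = Mul(-14, Rational(1, 12)) = Rational(-7, 6))
Mul(Add(19105, -5622), Pow(Add(Function('W')(Function('j')(7)), 18005), -1)) = Mul(Add(19105, -5622), Pow(Add(Rational(-7, 6), 18005), -1)) = Mul(13483, Pow(Rational(108023, 6), -1)) = Mul(13483, Rational(6, 108023)) = Rational(80898, 108023)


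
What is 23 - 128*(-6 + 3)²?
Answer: -1129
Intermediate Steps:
23 - 128*(-6 + 3)² = 23 - 128*(-3)² = 23 - 128*9 = 23 - 1152 = -1129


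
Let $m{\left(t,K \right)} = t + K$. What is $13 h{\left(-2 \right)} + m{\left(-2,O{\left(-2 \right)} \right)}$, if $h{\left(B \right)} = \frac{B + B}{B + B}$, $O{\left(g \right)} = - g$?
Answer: $13$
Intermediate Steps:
$m{\left(t,K \right)} = K + t$
$h{\left(B \right)} = 1$ ($h{\left(B \right)} = \frac{2 B}{2 B} = 2 B \frac{1}{2 B} = 1$)
$13 h{\left(-2 \right)} + m{\left(-2,O{\left(-2 \right)} \right)} = 13 \cdot 1 - 0 = 13 + \left(2 - 2\right) = 13 + 0 = 13$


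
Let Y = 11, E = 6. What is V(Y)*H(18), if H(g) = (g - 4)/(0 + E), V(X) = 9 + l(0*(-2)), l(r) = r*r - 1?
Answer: 56/3 ≈ 18.667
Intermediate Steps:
l(r) = -1 + r² (l(r) = r² - 1 = -1 + r²)
V(X) = 8 (V(X) = 9 + (-1 + (0*(-2))²) = 9 + (-1 + 0²) = 9 + (-1 + 0) = 9 - 1 = 8)
H(g) = -⅔ + g/6 (H(g) = (g - 4)/(0 + 6) = (-4 + g)/6 = (-4 + g)*(⅙) = -⅔ + g/6)
V(Y)*H(18) = 8*(-⅔ + (⅙)*18) = 8*(-⅔ + 3) = 8*(7/3) = 56/3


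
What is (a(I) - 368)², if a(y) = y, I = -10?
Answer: 142884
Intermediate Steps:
(a(I) - 368)² = (-10 - 368)² = (-378)² = 142884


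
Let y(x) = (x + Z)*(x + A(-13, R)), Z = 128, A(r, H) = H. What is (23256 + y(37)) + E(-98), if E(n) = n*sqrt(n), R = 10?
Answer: 31011 - 686*I*sqrt(2) ≈ 31011.0 - 970.15*I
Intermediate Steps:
E(n) = n**(3/2)
y(x) = (10 + x)*(128 + x) (y(x) = (x + 128)*(x + 10) = (128 + x)*(10 + x) = (10 + x)*(128 + x))
(23256 + y(37)) + E(-98) = (23256 + (1280 + 37**2 + 138*37)) + (-98)**(3/2) = (23256 + (1280 + 1369 + 5106)) - 686*I*sqrt(2) = (23256 + 7755) - 686*I*sqrt(2) = 31011 - 686*I*sqrt(2)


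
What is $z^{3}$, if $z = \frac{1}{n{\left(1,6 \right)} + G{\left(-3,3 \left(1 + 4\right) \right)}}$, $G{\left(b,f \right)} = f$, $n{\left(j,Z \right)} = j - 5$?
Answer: $\frac{1}{1331} \approx 0.00075131$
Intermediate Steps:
$n{\left(j,Z \right)} = -5 + j$ ($n{\left(j,Z \right)} = j - 5 = -5 + j$)
$z = \frac{1}{11}$ ($z = \frac{1}{\left(-5 + 1\right) + 3 \left(1 + 4\right)} = \frac{1}{-4 + 3 \cdot 5} = \frac{1}{-4 + 15} = \frac{1}{11} \approx 0.090909$)
$z^{3} = \left(\frac{1}{11}\right)^{3} = \frac{1}{1331}$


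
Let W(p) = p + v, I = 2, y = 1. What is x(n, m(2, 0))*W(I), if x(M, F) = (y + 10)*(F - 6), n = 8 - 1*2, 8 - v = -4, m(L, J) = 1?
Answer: -770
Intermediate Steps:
v = 12 (v = 8 - 1*(-4) = 8 + 4 = 12)
n = 6 (n = 8 - 2 = 6)
x(M, F) = -66 + 11*F (x(M, F) = (1 + 10)*(F - 6) = 11*(-6 + F) = -66 + 11*F)
W(p) = 12 + p (W(p) = p + 12 = 12 + p)
x(n, m(2, 0))*W(I) = (-66 + 11*1)*(12 + 2) = (-66 + 11)*14 = -55*14 = -770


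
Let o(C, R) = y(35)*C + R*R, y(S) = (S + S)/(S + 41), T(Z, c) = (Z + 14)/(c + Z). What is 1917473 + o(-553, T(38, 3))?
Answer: 122451907291/63878 ≈ 1.9170e+6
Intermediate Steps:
T(Z, c) = (14 + Z)/(Z + c)
y(S) = 2*S/(41 + S) (y(S) = (2*S)/(41 + S) = 2*S/(41 + S))
o(C, R) = R**2 + 35*C/38 (o(C, R) = (2*35/(41 + 35))*C + R*R = (2*35/76)*C + R**2 = (2*35*(1/76))*C + R**2 = 35*C/38 + R**2 = R**2 + 35*C/38)
1917473 + o(-553, T(38, 3)) = 1917473 + (((14 + 38)/(38 + 3))**2 + (35/38)*(-553)) = 1917473 + ((52/41)**2 - 19355/38) = 1917473 + (2704/1681 - 19355/38) = 1917473 - 32433003/63878 = 122451907291/63878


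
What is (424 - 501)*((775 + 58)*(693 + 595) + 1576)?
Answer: -82734960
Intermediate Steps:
(424 - 501)*((775 + 58)*(693 + 595) + 1576) = -77*(833*1288 + 1576) = -77*(1072904 + 1576) = -77*1074480 = -82734960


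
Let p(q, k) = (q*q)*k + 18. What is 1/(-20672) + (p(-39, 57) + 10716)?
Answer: 2014093631/20672 ≈ 97431.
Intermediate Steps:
p(q, k) = 18 + k*q**2 (p(q, k) = q**2*k + 18 = k*q**2 + 18 = 18 + k*q**2)
1/(-20672) + (p(-39, 57) + 10716) = 1/(-20672) + ((18 + 57*(-39)**2) + 10716) = -1/20672 + ((18 + 57*1521) + 10716) = -1/20672 + ((18 + 86697) + 10716) = -1/20672 + (86715 + 10716) = -1/20672 + 97431 = 2014093631/20672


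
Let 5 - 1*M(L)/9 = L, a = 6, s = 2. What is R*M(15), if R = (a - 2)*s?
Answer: -720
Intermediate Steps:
M(L) = 45 - 9*L
R = 8 (R = (6 - 2)*2 = 4*2 = 8)
R*M(15) = 8*(45 - 9*15) = 8*(45 - 135) = 8*(-90) = -720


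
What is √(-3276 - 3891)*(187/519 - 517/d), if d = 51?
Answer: -28754*I*√7167/2941 ≈ -827.7*I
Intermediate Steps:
√(-3276 - 3891)*(187/519 - 517/d) = √(-3276 - 3891)*(187/519 - 517/51) = √(-7167)*(187*(1/519) - 517*1/51) = (I*√7167)*(187/519 - 517/51) = (I*√7167)*(-28754/2941) = -28754*I*√7167/2941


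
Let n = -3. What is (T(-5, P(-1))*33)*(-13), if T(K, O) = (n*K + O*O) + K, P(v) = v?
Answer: -4719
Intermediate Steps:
T(K, O) = O² - 2*K (T(K, O) = (-3*K + O*O) + K = (-3*K + O²) + K = (O² - 3*K) + K = O² - 2*K)
(T(-5, P(-1))*33)*(-13) = (((-1)² - 2*(-5))*33)*(-13) = ((1 + 10)*33)*(-13) = (11*33)*(-13) = 363*(-13) = -4719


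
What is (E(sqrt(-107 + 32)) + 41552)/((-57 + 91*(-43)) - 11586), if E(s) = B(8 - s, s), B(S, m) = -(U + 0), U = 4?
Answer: -10387/3889 ≈ -2.6709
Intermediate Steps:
B(S, m) = -4 (B(S, m) = -(4 + 0) = -1*4 = -4)
E(s) = -4
(E(sqrt(-107 + 32)) + 41552)/((-57 + 91*(-43)) - 11586) = (-4 + 41552)/((-57 + 91*(-43)) - 11586) = 41548/((-57 - 3913) - 11586) = 41548/(-3970 - 11586) = 41548/(-15556) = 41548*(-1/15556) = -10387/3889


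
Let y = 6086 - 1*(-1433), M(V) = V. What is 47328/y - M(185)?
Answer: -1343687/7519 ≈ -178.71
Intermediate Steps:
y = 7519 (y = 6086 + 1433 = 7519)
47328/y - M(185) = 47328/7519 - 1*185 = 47328*(1/7519) - 185 = 47328/7519 - 185 = -1343687/7519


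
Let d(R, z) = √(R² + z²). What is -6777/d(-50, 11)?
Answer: -6777*√2621/2621 ≈ -132.37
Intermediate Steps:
-6777/d(-50, 11) = -6777/√((-50)² + 11²) = -6777/√(2500 + 121) = -6777*√2621/2621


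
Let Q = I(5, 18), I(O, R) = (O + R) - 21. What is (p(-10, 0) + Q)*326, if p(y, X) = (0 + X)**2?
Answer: 652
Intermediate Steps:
p(y, X) = X**2
I(O, R) = -21 + O + R
Q = 2 (Q = -21 + 5 + 18 = 2)
(p(-10, 0) + Q)*326 = (0**2 + 2)*326 = (0 + 2)*326 = 2*326 = 652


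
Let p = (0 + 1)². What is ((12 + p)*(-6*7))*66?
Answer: -36036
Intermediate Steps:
p = 1 (p = 1² = 1)
((12 + p)*(-6*7))*66 = ((12 + 1)*(-6*7))*66 = (13*(-42))*66 = -546*66 = -36036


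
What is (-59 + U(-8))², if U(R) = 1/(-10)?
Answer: 349281/100 ≈ 3492.8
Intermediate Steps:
U(R) = -⅒
(-59 + U(-8))² = (-59 - ⅒)² = (-591/10)² = 349281/100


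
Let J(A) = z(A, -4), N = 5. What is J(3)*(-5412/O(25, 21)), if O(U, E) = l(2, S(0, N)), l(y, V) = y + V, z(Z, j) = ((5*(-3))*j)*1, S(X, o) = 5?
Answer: -324720/7 ≈ -46389.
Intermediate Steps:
z(Z, j) = -15*j (z(Z, j) = -15*j*1 = -15*j)
l(y, V) = V + y
O(U, E) = 7 (O(U, E) = 5 + 2 = 7)
J(A) = 60 (J(A) = -15*(-4) = 60)
J(3)*(-5412/O(25, 21)) = 60*(-5412/7) = -324720/7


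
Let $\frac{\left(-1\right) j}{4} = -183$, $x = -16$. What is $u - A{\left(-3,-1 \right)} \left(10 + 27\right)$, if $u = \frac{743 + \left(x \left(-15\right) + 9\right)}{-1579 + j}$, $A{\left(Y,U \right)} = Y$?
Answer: $\frac{93025}{847} \approx 109.83$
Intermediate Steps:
$j = 732$ ($j = \left(-4\right) \left(-183\right) = 732$)
$u = - \frac{992}{847}$ ($u = \frac{743 + \left(\left(-16\right) \left(-15\right) + 9\right)}{-1579 + 732} = \frac{743 + \left(240 + 9\right)}{-847} = \left(743 + 249\right) \left(- \frac{1}{847}\right) = 992 \left(- \frac{1}{847}\right) = - \frac{992}{847} \approx -1.1712$)
$u - A{\left(-3,-1 \right)} \left(10 + 27\right) = - \frac{992}{847} - - 3 \left(10 + 27\right) = - \frac{992}{847} - \left(-3\right) 37 = - \frac{992}{847} - -111 = - \frac{992}{847} + 111 = \frac{93025}{847}$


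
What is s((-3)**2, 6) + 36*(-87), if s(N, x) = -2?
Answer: -3134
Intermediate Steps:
s((-3)**2, 6) + 36*(-87) = -2 + 36*(-87) = -2 - 3132 = -3134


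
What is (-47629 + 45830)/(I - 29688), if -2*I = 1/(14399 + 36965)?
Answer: 184807672/3049788865 ≈ 0.060597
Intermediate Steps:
I = -1/102728 (I = -1/(2*(14399 + 36965)) = -½/51364 = -½*1/51364 = -1/102728 ≈ -9.7344e-6)
(-47629 + 45830)/(I - 29688) = (-47629 + 45830)/(-1/102728 - 29688) = -1799/(-3049788865/102728) = -1799*(-102728/3049788865) = 184807672/3049788865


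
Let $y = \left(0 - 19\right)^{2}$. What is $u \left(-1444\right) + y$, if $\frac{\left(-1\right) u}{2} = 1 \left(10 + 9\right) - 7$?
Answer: $35017$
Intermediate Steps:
$y = 361$ ($y = \left(-19\right)^{2} = 361$)
$u = -24$ ($u = - 2 \left(1 \left(10 + 9\right) - 7\right) = - 2 \left(1 \cdot 19 - 7\right) = - 2 \left(19 - 7\right) = \left(-2\right) 12 = -24$)
$u \left(-1444\right) + y = \left(-24\right) \left(-1444\right) + 361 = 34656 + 361 = 35017$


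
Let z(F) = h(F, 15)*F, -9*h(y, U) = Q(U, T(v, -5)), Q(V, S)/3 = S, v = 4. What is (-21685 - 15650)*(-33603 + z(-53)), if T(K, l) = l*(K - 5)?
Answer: 1251270080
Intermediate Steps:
T(K, l) = l*(-5 + K)
Q(V, S) = 3*S
h(y, U) = -5/3 (h(y, U) = -(-5*(-5 + 4))/3 = -(-5*(-1))/3 = -5/3)
z(F) = -5*F/3
(-21685 - 15650)*(-33603 + z(-53)) = (-21685 - 15650)*(-33603 - 5/3*(-53)) = -37335*(-33603 + 265/3) = -37335*(-100544/3) = 1251270080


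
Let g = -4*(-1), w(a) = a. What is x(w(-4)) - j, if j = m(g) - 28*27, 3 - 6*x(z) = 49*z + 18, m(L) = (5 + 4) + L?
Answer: 4639/6 ≈ 773.17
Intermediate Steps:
g = 4
m(L) = 9 + L
x(z) = -5/2 - 49*z/6 (x(z) = ½ - (49*z + 18)/6 = ½ - (18 + 49*z)/6 = ½ + (-3 - 49*z/6) = -5/2 - 49*z/6)
j = -743 (j = (9 + 4) - 28*27 = 13 - 756 = -743)
x(w(-4)) - j = (-5/2 - 49/6*(-4)) - 1*(-743) = (-5/2 + 98/3) + 743 = 181/6 + 743 = 4639/6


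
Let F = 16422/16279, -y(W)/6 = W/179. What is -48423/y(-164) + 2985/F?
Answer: -5251439923/897736 ≈ -5849.6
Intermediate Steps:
y(W) = -6*W/179
F = 16422/16279 (F = 16422*(1/16279) = 16422/16279 ≈ 1.0088)
-48423/y(-164) + 2985/F = -48423/((-6/179*(-164))) + 2985/(16422/16279) = -48423/984/179 + 2985*(16279/16422) = -48423*179/984 + 16197605/5474 = -2889239/328 + 16197605/5474 = -5251439923/897736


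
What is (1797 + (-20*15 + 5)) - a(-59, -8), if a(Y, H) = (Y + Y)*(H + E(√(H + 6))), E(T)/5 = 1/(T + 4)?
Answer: 6202/9 - 295*I*√2/9 ≈ 689.11 - 46.355*I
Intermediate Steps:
E(T) = 5/(4 + T) (E(T) = 5/(T + 4) = 5/(4 + T))
a(Y, H) = 2*Y*(H + 5/(4 + √(6 + H))) (a(Y, H) = (Y + Y)*(H + 5/(4 + √(H + 6))) = (2*Y)*(H + 5/(4 + √(6 + H))) = 2*Y*(H + 5/(4 + √(6 + H))))
(1797 + (-20*15 + 5)) - a(-59, -8) = (1797 + (-20*15 + 5)) - 2*(-59)*(5 - 8*(4 + √(6 - 8)))/(4 + √(6 - 8)) = (1797 + (-300 + 5)) - 2*(-59)*(5 - 8*(4 + √(-2)))/(4 + √(-2)) = (1797 - 295) - 2*(-59)*(5 - 8*(4 + I*√2))/(4 + I*√2) = 1502 - 2*(-59)*(5 + (-32 - 8*I*√2))/(4 + I*√2) = 1502 - 2*(-59)*(-27 - 8*I*√2)/(4 + I*√2) = 1502 - (-118)*(-27 - 8*I*√2)/(4 + I*√2) = 1502 + 118*(-27 - 8*I*√2)/(4 + I*√2)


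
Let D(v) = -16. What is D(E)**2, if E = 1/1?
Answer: 256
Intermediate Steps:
E = 1
D(E)**2 = (-16)**2 = 256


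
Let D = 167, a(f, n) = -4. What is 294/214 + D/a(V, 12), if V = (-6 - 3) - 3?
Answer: -17281/428 ≈ -40.376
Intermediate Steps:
V = -12 (V = -9 - 3 = -12)
294/214 + D/a(V, 12) = 294/214 + 167/(-4) = 294*(1/214) + 167*(-1/4) = 147/107 - 167/4 = -17281/428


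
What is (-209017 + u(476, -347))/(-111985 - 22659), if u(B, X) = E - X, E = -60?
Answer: 104365/67322 ≈ 1.5502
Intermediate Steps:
u(B, X) = -60 - X
(-209017 + u(476, -347))/(-111985 - 22659) = (-209017 + (-60 - 1*(-347)))/(-111985 - 22659) = (-209017 + (-60 + 347))/(-134644) = (-209017 + 287)*(-1/134644) = -208730*(-1/134644) = 104365/67322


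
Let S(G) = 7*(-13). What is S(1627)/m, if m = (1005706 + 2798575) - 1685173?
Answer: -91/2119108 ≈ -4.2943e-5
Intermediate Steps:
S(G) = -91
m = 2119108 (m = 3804281 - 1685173 = 2119108)
S(1627)/m = -91/2119108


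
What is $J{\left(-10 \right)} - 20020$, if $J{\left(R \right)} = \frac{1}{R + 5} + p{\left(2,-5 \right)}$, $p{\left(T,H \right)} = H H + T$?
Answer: $- \frac{99966}{5} \approx -19993.0$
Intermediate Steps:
$p{\left(T,H \right)} = T + H^{2}$ ($p{\left(T,H \right)} = H^{2} + T = T + H^{2}$)
$J{\left(R \right)} = 27 + \frac{1}{5 + R}$ ($J{\left(R \right)} = \frac{1}{R + 5} + \left(2 + \left(-5\right)^{2}\right) = \frac{1}{5 + R} + \left(2 + 25\right) = \frac{1}{5 + R} + 27 = 27 + \frac{1}{5 + R}$)
$J{\left(-10 \right)} - 20020 = \frac{136 + 27 \left(-10\right)}{5 - 10} - 20020 = \frac{136 - 270}{-5} - 20020 = \left(- \frac{1}{5}\right) \left(-134\right) - 20020 = \frac{134}{5} - 20020 = - \frac{99966}{5}$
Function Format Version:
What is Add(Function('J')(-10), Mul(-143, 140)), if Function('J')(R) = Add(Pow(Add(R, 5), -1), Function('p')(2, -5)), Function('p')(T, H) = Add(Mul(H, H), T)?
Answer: Rational(-99966, 5) ≈ -19993.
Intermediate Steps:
Function('p')(T, H) = Add(T, Pow(H, 2)) (Function('p')(T, H) = Add(Pow(H, 2), T) = Add(T, Pow(H, 2)))
Function('J')(R) = Add(27, Pow(Add(5, R), -1)) (Function('J')(R) = Add(Pow(Add(R, 5), -1), Add(2, Pow(-5, 2))) = Add(Pow(Add(5, R), -1), Add(2, 25)) = Add(Pow(Add(5, R), -1), 27) = Add(27, Pow(Add(5, R), -1)))
Add(Function('J')(-10), Mul(-143, 140)) = Add(Mul(Pow(Add(5, -10), -1), Add(136, Mul(27, -10))), Mul(-143, 140)) = Add(Mul(Pow(-5, -1), Add(136, -270)), -20020) = Add(Mul(Rational(-1, 5), -134), -20020) = Add(Rational(134, 5), -20020) = Rational(-99966, 5)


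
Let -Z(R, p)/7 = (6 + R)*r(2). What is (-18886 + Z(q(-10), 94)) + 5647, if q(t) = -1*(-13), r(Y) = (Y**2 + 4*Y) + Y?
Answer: -15101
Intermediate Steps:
r(Y) = Y**2 + 5*Y
q(t) = 13
Z(R, p) = -588 - 98*R (Z(R, p) = -7*(6 + R)*2*(5 + 2) = -7*(6 + R)*2*7 = -7*(6 + R)*14 = -7*(84 + 14*R) = -588 - 98*R)
(-18886 + Z(q(-10), 94)) + 5647 = (-18886 + (-588 - 98*13)) + 5647 = (-18886 + (-588 - 1274)) + 5647 = (-18886 - 1862) + 5647 = -20748 + 5647 = -15101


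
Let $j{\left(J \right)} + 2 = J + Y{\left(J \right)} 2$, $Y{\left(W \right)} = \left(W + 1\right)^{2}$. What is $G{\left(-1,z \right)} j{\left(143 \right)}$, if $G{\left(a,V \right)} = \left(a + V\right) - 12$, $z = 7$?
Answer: $-249678$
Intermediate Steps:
$Y{\left(W \right)} = \left(1 + W\right)^{2}$
$G{\left(a,V \right)} = -12 + V + a$ ($G{\left(a,V \right)} = \left(V + a\right) - 12 = -12 + V + a$)
$j{\left(J \right)} = -2 + J + 2 \left(1 + J\right)^{2}$ ($j{\left(J \right)} = -2 + \left(J + \left(1 + J\right)^{2} \cdot 2\right) = -2 + \left(J + 2 \left(1 + J\right)^{2}\right) = -2 + J + 2 \left(1 + J\right)^{2}$)
$G{\left(-1,z \right)} j{\left(143 \right)} = \left(-12 + 7 - 1\right) 143 \left(5 + 2 \cdot 143\right) = - 6 \cdot 143 \left(5 + 286\right) = - 6 \cdot 143 \cdot 291 = \left(-6\right) 41613 = -249678$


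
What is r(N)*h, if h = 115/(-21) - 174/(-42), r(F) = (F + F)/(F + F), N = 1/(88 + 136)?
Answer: -4/3 ≈ -1.3333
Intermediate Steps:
N = 1/224 ≈ 0.0044643
r(F) = 1 (r(F) = (2*F)/((2*F)) = (2*F)*(1/(2*F)) = 1)
h = -4/3 (h = 115*(-1/21) - 174*(-1/42) = -115/21 + 29/7 = -4/3 ≈ -1.3333)
r(N)*h = 1*(-4/3) = -4/3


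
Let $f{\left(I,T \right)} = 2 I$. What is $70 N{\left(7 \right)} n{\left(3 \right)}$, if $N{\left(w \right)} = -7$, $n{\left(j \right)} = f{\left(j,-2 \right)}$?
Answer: $-2940$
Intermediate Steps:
$n{\left(j \right)} = 2 j$
$70 N{\left(7 \right)} n{\left(3 \right)} = 70 \left(-7\right) 2 \cdot 3 = \left(-490\right) 6 = -2940$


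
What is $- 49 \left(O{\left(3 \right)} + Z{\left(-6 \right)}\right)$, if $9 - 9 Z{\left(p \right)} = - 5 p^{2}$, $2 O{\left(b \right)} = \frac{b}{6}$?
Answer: $- \frac{4165}{4} \approx -1041.3$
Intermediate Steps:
$O{\left(b \right)} = \frac{b}{12}$ ($O{\left(b \right)} = \frac{b \frac{1}{6}}{2} = \frac{\frac{1}{6} b}{2} = \frac{b}{12}$)
$Z{\left(p \right)} = 1 + \frac{5 p^{2}}{9}$ ($Z{\left(p \right)} = 1 - \frac{\left(-5\right) p^{2}}{9} = 1 + \frac{5 p^{2}}{9}$)
$- 49 \left(O{\left(3 \right)} + Z{\left(-6 \right)}\right) = - 49 \left(\frac{1}{12} \cdot 3 + \left(1 + \frac{5 \left(-6\right)^{2}}{9}\right)\right) = - 49 \left(\frac{1}{4} + \left(1 + \frac{5}{9} \cdot 36\right)\right) = - 49 \left(\frac{1}{4} + \left(1 + 20\right)\right) = - 49 \left(\frac{1}{4} + 21\right) = \left(-49\right) \frac{85}{4} = - \frac{4165}{4}$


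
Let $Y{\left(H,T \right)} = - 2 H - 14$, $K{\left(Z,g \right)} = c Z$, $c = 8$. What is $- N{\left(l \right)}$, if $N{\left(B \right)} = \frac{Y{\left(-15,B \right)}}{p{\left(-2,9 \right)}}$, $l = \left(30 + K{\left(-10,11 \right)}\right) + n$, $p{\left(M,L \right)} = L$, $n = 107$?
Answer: $- \frac{16}{9} \approx -1.7778$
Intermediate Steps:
$K{\left(Z,g \right)} = 8 Z$
$l = 57$ ($l = \left(30 + 8 \left(-10\right)\right) + 107 = \left(30 - 80\right) + 107 = -50 + 107 = 57$)
$Y{\left(H,T \right)} = -14 - 2 H$
$N{\left(B \right)} = \frac{16}{9}$ ($N{\left(B \right)} = \frac{-14 - -30}{9} = \left(-14 + 30\right) \frac{1}{9} = 16 \cdot \frac{1}{9} = \frac{16}{9}$)
$- N{\left(l \right)} = \left(-1\right) \frac{16}{9} = - \frac{16}{9}$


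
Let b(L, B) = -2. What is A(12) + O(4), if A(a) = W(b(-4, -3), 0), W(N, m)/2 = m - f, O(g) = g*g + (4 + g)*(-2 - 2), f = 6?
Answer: -28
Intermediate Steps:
O(g) = -16 + g**2 - 4*g (O(g) = g**2 + (4 + g)*(-4) = g**2 + (-16 - 4*g) = -16 + g**2 - 4*g)
W(N, m) = -12 + 2*m (W(N, m) = 2*(m - 1*6) = 2*(m - 6) = 2*(-6 + m) = -12 + 2*m)
A(a) = -12 (A(a) = -12 + 2*0 = -12 + 0 = -12)
A(12) + O(4) = -12 + (-16 + 4**2 - 4*4) = -12 + (-16 + 16 - 16) = -12 - 16 = -28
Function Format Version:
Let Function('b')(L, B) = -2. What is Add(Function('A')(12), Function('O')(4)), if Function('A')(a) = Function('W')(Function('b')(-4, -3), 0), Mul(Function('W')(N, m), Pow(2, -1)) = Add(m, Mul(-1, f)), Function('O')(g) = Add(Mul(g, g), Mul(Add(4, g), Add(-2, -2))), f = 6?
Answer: -28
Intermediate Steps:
Function('O')(g) = Add(-16, Pow(g, 2), Mul(-4, g)) (Function('O')(g) = Add(Pow(g, 2), Mul(Add(4, g), -4)) = Add(Pow(g, 2), Add(-16, Mul(-4, g))) = Add(-16, Pow(g, 2), Mul(-4, g)))
Function('W')(N, m) = Add(-12, Mul(2, m)) (Function('W')(N, m) = Mul(2, Add(m, Mul(-1, 6))) = Mul(2, Add(m, -6)) = Mul(2, Add(-6, m)) = Add(-12, Mul(2, m)))
Function('A')(a) = -12 (Function('A')(a) = Add(-12, Mul(2, 0)) = Add(-12, 0) = -12)
Add(Function('A')(12), Function('O')(4)) = Add(-12, Add(-16, Pow(4, 2), Mul(-4, 4))) = Add(-12, Add(-16, 16, -16)) = Add(-12, -16) = -28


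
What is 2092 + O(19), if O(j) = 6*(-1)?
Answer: 2086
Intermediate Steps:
O(j) = -6
2092 + O(19) = 2092 - 6 = 2086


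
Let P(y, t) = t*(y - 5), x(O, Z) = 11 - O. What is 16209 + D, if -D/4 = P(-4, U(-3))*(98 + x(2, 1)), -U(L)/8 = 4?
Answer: -107055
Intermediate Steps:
U(L) = -32 (U(L) = -8*4 = -32)
P(y, t) = t*(-5 + y)
D = -123264 (D = -4*(-32*(-5 - 4))*(98 + (11 - 1*2)) = -4*(-32*(-9))*(98 + (11 - 2)) = -1152*(98 + 9) = -1152*107 = -4*30816 = -123264)
16209 + D = 16209 - 123264 = -107055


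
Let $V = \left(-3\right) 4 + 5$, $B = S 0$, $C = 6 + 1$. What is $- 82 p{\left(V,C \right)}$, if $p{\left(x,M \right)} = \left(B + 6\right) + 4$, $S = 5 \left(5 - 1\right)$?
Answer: $-820$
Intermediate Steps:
$S = 20$ ($S = 5 \cdot 4 = 20$)
$C = 7$
$B = 0$ ($B = 20 \cdot 0 = 0$)
$V = -7$ ($V = -12 + 5 = -7$)
$p{\left(x,M \right)} = 10$ ($p{\left(x,M \right)} = \left(0 + 6\right) + 4 = 6 + 4 = 10$)
$- 82 p{\left(V,C \right)} = \left(-82\right) 10 = -820$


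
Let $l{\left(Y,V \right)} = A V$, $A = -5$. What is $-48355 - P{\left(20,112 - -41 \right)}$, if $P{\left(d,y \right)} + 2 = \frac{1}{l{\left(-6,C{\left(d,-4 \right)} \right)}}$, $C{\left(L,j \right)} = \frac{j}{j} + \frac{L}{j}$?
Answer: $- \frac{967061}{20} \approx -48353.0$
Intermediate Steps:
$C{\left(L,j \right)} = 1 + \frac{L}{j}$
$l{\left(Y,V \right)} = - 5 V$
$P{\left(d,y \right)} = -2 + \frac{1}{-5 + \frac{5 d}{4}}$ ($P{\left(d,y \right)} = -2 + \frac{1}{\left(-5\right) \frac{d - 4}{-4}} = -2 + \frac{1}{\left(-5\right) \left(- \frac{-4 + d}{4}\right)} = -2 + \frac{1}{\left(-5\right) \left(1 - \frac{d}{4}\right)} = -2 + \frac{1}{-5 + \frac{5 d}{4}}$)
$-48355 - P{\left(20,112 - -41 \right)} = -48355 - \frac{2 \left(22 - 100\right)}{5 \left(-4 + 20\right)} = -48355 - \frac{2 \left(22 - 100\right)}{5 \cdot 16} = -48355 - \frac{2}{5} \cdot \frac{1}{16} \left(-78\right) = -48355 - - \frac{39}{20} = -48355 + \frac{39}{20} = - \frac{967061}{20}$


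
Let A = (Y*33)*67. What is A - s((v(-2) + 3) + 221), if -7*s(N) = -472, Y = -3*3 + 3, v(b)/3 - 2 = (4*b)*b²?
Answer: -93334/7 ≈ -13333.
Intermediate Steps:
v(b) = 6 + 12*b³ (v(b) = 6 + 3*((4*b)*b²) = 6 + 3*(4*b³) = 6 + 12*b³)
Y = -6 (Y = -9 + 3 = -6)
s(N) = 472/7 (s(N) = -⅐*(-472) = 472/7)
A = -13266 (A = -6*33*67 = -198*67 = -13266)
A - s((v(-2) + 3) + 221) = -13266 - 1*472/7 = -13266 - 472/7 = -93334/7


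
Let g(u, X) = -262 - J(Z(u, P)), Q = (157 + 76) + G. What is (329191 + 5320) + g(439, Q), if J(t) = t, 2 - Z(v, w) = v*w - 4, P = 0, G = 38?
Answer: 334243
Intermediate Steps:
Q = 271 (Q = (157 + 76) + 38 = 233 + 38 = 271)
Z(v, w) = 6 - v*w (Z(v, w) = 2 - (v*w - 4) = 2 - (-4 + v*w) = 2 + (4 - v*w) = 6 - v*w)
g(u, X) = -268 (g(u, X) = -262 - (6 - 1*u*0) = -262 - (6 + 0) = -262 - 1*6 = -262 - 6 = -268)
(329191 + 5320) + g(439, Q) = (329191 + 5320) - 268 = 334511 - 268 = 334243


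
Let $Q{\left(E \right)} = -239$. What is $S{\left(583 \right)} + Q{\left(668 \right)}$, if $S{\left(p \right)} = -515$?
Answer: $-754$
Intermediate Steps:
$S{\left(583 \right)} + Q{\left(668 \right)} = -515 - 239 = -754$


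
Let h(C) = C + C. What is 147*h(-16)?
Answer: -4704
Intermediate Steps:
h(C) = 2*C
147*h(-16) = 147*(2*(-16)) = 147*(-32) = -4704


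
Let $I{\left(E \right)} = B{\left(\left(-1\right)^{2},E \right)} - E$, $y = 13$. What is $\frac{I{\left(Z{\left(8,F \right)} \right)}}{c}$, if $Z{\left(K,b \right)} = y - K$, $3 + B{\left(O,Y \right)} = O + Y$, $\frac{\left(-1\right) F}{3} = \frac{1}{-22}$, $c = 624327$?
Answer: $- \frac{2}{624327} \approx -3.2034 \cdot 10^{-6}$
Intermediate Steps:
$F = \frac{3}{22}$ ($F = - \frac{3}{-22} = \left(-3\right) \left(- \frac{1}{22}\right) = \frac{3}{22} \approx 0.13636$)
$B{\left(O,Y \right)} = -3 + O + Y$ ($B{\left(O,Y \right)} = -3 + \left(O + Y\right) = -3 + O + Y$)
$Z{\left(K,b \right)} = 13 - K$
$I{\left(E \right)} = -2$ ($I{\left(E \right)} = \left(-3 + \left(-1\right)^{2} + E\right) - E = \left(-3 + 1 + E\right) - E = \left(-2 + E\right) - E = -2$)
$\frac{I{\left(Z{\left(8,F \right)} \right)}}{c} = - \frac{2}{624327}$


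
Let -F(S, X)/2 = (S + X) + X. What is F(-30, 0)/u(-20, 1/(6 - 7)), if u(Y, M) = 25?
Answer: 12/5 ≈ 2.4000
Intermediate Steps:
F(S, X) = -4*X - 2*S (F(S, X) = -2*((S + X) + X) = -2*(S + 2*X) = -4*X - 2*S)
F(-30, 0)/u(-20, 1/(6 - 7)) = (-4*0 - 2*(-30))/25 = (0 + 60)*(1/25) = 60*(1/25) = 12/5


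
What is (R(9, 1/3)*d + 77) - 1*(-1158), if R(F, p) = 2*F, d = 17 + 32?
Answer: 2117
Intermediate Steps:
d = 49
(R(9, 1/3)*d + 77) - 1*(-1158) = ((2*9)*49 + 77) - 1*(-1158) = (18*49 + 77) + 1158 = (882 + 77) + 1158 = 959 + 1158 = 2117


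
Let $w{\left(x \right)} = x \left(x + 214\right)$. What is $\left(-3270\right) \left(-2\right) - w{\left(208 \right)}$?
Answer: $-81236$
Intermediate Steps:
$w{\left(x \right)} = x \left(214 + x\right)$
$\left(-3270\right) \left(-2\right) - w{\left(208 \right)} = \left(-3270\right) \left(-2\right) - 208 \left(214 + 208\right) = 6540 - 208 \cdot 422 = 6540 - 87776 = -81236$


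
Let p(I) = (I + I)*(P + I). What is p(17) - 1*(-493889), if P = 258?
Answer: 503239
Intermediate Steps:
p(I) = 2*I*(258 + I) (p(I) = (I + I)*(258 + I) = (2*I)*(258 + I) = 2*I*(258 + I))
p(17) - 1*(-493889) = 2*17*(258 + 17) - 1*(-493889) = 2*17*275 + 493889 = 9350 + 493889 = 503239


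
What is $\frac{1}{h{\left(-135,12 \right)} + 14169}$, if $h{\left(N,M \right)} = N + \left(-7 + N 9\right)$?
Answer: $\frac{1}{12812} \approx 7.8052 \cdot 10^{-5}$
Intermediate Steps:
$h{\left(N,M \right)} = -7 + 10 N$ ($h{\left(N,M \right)} = N + \left(-7 + 9 N\right) = -7 + 10 N$)
$\frac{1}{h{\left(-135,12 \right)} + 14169} = \frac{1}{\left(-7 + 10 \left(-135\right)\right) + 14169} = \frac{1}{\left(-7 - 1350\right) + 14169} = \frac{1}{-1357 + 14169} = \frac{1}{12812}$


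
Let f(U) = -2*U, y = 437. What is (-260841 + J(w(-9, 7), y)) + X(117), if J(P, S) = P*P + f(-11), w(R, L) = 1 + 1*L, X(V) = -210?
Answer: -260965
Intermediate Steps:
w(R, L) = 1 + L
J(P, S) = 22 + P² (J(P, S) = P*P - 2*(-11) = P² + 22 = 22 + P²)
(-260841 + J(w(-9, 7), y)) + X(117) = (-260841 + (22 + (1 + 7)²)) - 210 = (-260841 + (22 + 8²)) - 210 = (-260841 + (22 + 64)) - 210 = (-260841 + 86) - 210 = -260755 - 210 = -260965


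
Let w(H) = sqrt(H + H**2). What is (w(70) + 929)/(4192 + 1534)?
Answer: 929/5726 + sqrt(4970)/5726 ≈ 0.17455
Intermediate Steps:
(w(70) + 929)/(4192 + 1534) = (sqrt(70*(1 + 70)) + 929)/(4192 + 1534) = (sqrt(70*71) + 929)/5726 = (sqrt(4970) + 929)*(1/5726) = (929 + sqrt(4970))*(1/5726) = 929/5726 + sqrt(4970)/5726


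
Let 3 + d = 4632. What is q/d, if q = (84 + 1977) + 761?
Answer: 2822/4629 ≈ 0.60963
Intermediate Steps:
d = 4629 (d = -3 + 4632 = 4629)
q = 2822 (q = 2061 + 761 = 2822)
q/d = 2822/4629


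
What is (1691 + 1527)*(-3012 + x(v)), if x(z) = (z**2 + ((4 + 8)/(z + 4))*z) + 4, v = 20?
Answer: -8360364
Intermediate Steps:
x(z) = 4 + z**2 + 12*z/(4 + z) (x(z) = (z**2 + (12/(4 + z))*z) + 4 = (z**2 + 12*z/(4 + z)) + 4 = 4 + z**2 + 12*z/(4 + z))
(1691 + 1527)*(-3012 + x(v)) = (1691 + 1527)*(-3012 + (16 + 20**3 + 4*20**2 + 16*20)/(4 + 20)) = 3218*(-3012 + (16 + 8000 + 4*400 + 320)/24) = 3218*(-3012 + (16 + 8000 + 1600 + 320)/24) = 3218*(-3012 + (1/24)*9936) = 3218*(-3012 + 414) = 3218*(-2598) = -8360364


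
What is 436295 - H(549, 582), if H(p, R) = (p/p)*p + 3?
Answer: 435743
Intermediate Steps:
H(p, R) = 3 + p (H(p, R) = 1*p + 3 = p + 3 = 3 + p)
436295 - H(549, 582) = 436295 - (3 + 549) = 436295 - 1*552 = 436295 - 552 = 435743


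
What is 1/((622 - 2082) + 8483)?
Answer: 1/7023 ≈ 0.00014239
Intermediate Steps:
1/((622 - 2082) + 8483) = 1/(-1460 + 8483) = 1/7023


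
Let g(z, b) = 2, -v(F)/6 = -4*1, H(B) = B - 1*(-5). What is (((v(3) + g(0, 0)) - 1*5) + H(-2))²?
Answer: 576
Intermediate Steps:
H(B) = 5 + B (H(B) = B + 5 = 5 + B)
v(F) = 24 (v(F) = -(-24) = -6*(-4) = 24)
(((v(3) + g(0, 0)) - 1*5) + H(-2))² = (((24 + 2) - 1*5) + (5 - 2))² = ((26 - 5) + 3)² = (21 + 3)² = 24² = 576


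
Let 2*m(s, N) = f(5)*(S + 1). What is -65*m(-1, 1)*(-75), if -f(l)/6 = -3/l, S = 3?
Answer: 35100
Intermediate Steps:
f(l) = 18/l (f(l) = -(-18)/l = 18/l)
m(s, N) = 36/5 (m(s, N) = ((18/5)*(3 + 1))/2 = ((18*(1/5))*4)/2 = ((18/5)*4)/2 = (1/2)*(72/5) = 36/5)
-65*m(-1, 1)*(-75) = -65*36/5*(-75) = -468*(-75) = 35100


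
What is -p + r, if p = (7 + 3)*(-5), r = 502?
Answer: 552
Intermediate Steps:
p = -50 (p = 10*(-5) = -50)
-p + r = -1*(-50) + 502 = 50 + 502 = 552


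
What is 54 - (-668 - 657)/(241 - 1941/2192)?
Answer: 31326274/526331 ≈ 59.518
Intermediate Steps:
54 - (-668 - 657)/(241 - 1941/2192) = 54 - (-1325)/(241 - 1941*1/2192) = 54 - (-1325)/(241 - 1941/2192) = 54 - (-1325)/526331/2192 = 54 - (-1325)*2192/526331 = 54 - 1*(-2904400/526331) = 54 + 2904400/526331 = 31326274/526331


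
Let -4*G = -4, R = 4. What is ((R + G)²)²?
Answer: 625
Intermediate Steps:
G = 1 (G = -¼*(-4) = 1)
((R + G)²)² = ((4 + 1)²)² = (5²)² = 25² = 625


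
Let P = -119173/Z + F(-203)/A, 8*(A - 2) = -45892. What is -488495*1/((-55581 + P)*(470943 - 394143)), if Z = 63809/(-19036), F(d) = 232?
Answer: 23832870602093/75045407252710400 ≈ 0.00031758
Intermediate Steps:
A = -11469/2 (A = 2 + (⅛)*(-45892) = 2 - 11473/2 = -11469/2 ≈ -5734.5)
Z = -63809/19036 (Z = 63809*(-1/19036) = -63809/19036 ≈ -3.3520)
P = 26018282620556/731825421 (P = -119173/(-63809/19036) + 232/(-11469/2) = -119173*(-19036/63809) + 232*(-2/11469) = 2268577228/63809 - 464/11469 = 26018282620556/731825421 ≈ 35553.)
-488495*1/((-55581 + P)*(470943 - 394143)) = -488495*1/((-55581 + 26018282620556/731825421)*(470943 - 394143)) = -488495/(76800*(-14657306104045/731825421)) = -488495/(-375227036263552000/243941807) = -488495*(-243941807/375227036263552000) = 23832870602093/75045407252710400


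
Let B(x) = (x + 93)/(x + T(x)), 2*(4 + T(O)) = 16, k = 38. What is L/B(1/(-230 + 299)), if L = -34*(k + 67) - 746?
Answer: -597766/3209 ≈ -186.28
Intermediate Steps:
T(O) = 4 (T(O) = -4 + (½)*16 = -4 + 8 = 4)
L = -4316 (L = -34*(38 + 67) - 746 = -34*105 - 746 = -3570 - 746 = -4316)
B(x) = (93 + x)/(4 + x) (B(x) = (x + 93)/(x + 4) = (93 + x)/(4 + x))
L/B(1/(-230 + 299)) = -4316*(4 + 1/(-230 + 299))/(93 + 1/(-230 + 299)) = -4316*(4 + 1/69)/(93 + 1/69) = -4316/((6418/69)/(277/69)) = -4316/((69/277)*(6418/69)) = -4316/6418/277 = -4316*277/6418 = -597766/3209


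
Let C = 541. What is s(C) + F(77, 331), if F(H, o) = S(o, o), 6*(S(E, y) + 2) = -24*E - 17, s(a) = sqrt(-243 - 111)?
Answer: -7973/6 + I*sqrt(354) ≈ -1328.8 + 18.815*I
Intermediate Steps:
s(a) = I*sqrt(354) (s(a) = sqrt(-354) = I*sqrt(354))
S(E, y) = -29/6 - 4*E (S(E, y) = -2 + (-24*E - 17)/6 = -2 + (-17 - 24*E)/6 = -2 + (-17/6 - 4*E) = -29/6 - 4*E)
F(H, o) = -29/6 - 4*o
s(C) + F(77, 331) = I*sqrt(354) + (-29/6 - 4*331) = I*sqrt(354) + (-29/6 - 1324) = I*sqrt(354) - 7973/6 = -7973/6 + I*sqrt(354)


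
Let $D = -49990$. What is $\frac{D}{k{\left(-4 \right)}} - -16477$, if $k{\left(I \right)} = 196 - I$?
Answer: $\frac{324541}{20} \approx 16227.0$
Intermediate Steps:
$\frac{D}{k{\left(-4 \right)}} - -16477 = - \frac{49990}{196 - -4} - -16477 = - \frac{49990}{196 + 4} + 16477 = - \frac{49990}{200} + 16477 = \left(-49990\right) \frac{1}{200} + 16477 = - \frac{4999}{20} + 16477 = \frac{324541}{20}$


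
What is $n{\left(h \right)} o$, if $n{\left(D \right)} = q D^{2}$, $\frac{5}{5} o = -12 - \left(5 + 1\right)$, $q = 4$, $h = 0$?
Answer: $0$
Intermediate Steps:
$o = -18$ ($o = -12 - \left(5 + 1\right) = -12 - 6 = -18$)
$n{\left(D \right)} = 4 D^{2}$
$n{\left(h \right)} o = 4 \cdot 0^{2} \left(-18\right) = 4 \cdot 0 \left(-18\right) = 0 \left(-18\right) = 0$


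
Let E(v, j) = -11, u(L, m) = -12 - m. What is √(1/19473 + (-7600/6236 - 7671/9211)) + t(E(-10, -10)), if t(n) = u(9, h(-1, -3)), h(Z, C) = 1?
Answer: -13 + 2*I*√40103321416285896414174/279631286877 ≈ -13.0 + 1.4323*I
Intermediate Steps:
t(n) = -13 (t(n) = -12 - 1*1 = -12 - 1 = -13)
√(1/19473 + (-7600/6236 - 7671/9211)) + t(E(-10, -10)) = √(1/19473 + (-7600/6236 - 7671/9211)) - 13 = √(1/19473 + (-7600*1/6236 - 7671*1/9211)) - 13 = √(1/19473 + (-1900/1559 - 7671/9211)) - 13 = √(1/19473 - 29459989/14359949) - 13 = √(-573660005848/279631286877) - 13 = 2*I*√40103321416285896414174/279631286877 - 13 = -13 + 2*I*√40103321416285896414174/279631286877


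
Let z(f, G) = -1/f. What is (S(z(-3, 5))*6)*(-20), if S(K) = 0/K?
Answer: 0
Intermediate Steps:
S(K) = 0
(S(z(-3, 5))*6)*(-20) = (0*6)*(-20) = 0*(-20) = 0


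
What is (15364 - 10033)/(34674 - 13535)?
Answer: 5331/21139 ≈ 0.25219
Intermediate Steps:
(15364 - 10033)/(34674 - 13535) = 5331/21139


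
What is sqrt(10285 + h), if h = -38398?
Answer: I*sqrt(28113) ≈ 167.67*I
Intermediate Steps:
sqrt(10285 + h) = sqrt(10285 - 38398) = sqrt(-28113) = I*sqrt(28113)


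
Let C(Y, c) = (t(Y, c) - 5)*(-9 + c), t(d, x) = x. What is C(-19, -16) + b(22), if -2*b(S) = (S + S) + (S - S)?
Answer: 503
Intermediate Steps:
C(Y, c) = (-9 + c)*(-5 + c) (C(Y, c) = (c - 5)*(-9 + c) = (-5 + c)*(-9 + c) = (-9 + c)*(-5 + c))
b(S) = -S (b(S) = -((S + S) + (S - S))/2 = -(2*S + 0)/2 = -S)
C(-19, -16) + b(22) = (45 + (-16)² - 14*(-16)) - 1*22 = (45 + 256 + 224) - 22 = 525 - 22 = 503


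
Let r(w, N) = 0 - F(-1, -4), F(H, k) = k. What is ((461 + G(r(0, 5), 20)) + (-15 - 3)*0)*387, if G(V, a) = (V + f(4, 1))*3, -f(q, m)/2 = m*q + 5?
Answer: 162153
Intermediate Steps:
f(q, m) = -10 - 2*m*q (f(q, m) = -2*(m*q + 5) = -2*(5 + m*q) = -10 - 2*m*q)
r(w, N) = 4 (r(w, N) = 0 - 1*(-4) = 0 + 4 = 4)
G(V, a) = -54 + 3*V (G(V, a) = (V + (-10 - 2*1*4))*3 = (V + (-10 - 8))*3 = (V - 18)*3 = (-18 + V)*3 = -54 + 3*V)
((461 + G(r(0, 5), 20)) + (-15 - 3)*0)*387 = ((461 + (-54 + 3*4)) + (-15 - 3)*0)*387 = ((461 + (-54 + 12)) - 18*0)*387 = ((461 - 42) + 0)*387 = (419 + 0)*387 = 419*387 = 162153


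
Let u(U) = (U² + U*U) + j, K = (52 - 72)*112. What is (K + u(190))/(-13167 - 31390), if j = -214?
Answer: -69746/44557 ≈ -1.5653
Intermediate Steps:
K = -2240 (K = -20*112 = -2240)
u(U) = -214 + 2*U² (u(U) = (U² + U*U) - 214 = (U² + U²) - 214 = 2*U² - 214 = -214 + 2*U²)
(K + u(190))/(-13167 - 31390) = (-2240 + (-214 + 2*190²))/(-13167 - 31390) = (-2240 + (-214 + 2*36100))/(-44557) = (-2240 + (-214 + 72200))*(-1/44557) = (-2240 + 71986)*(-1/44557) = 69746*(-1/44557) = -69746/44557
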